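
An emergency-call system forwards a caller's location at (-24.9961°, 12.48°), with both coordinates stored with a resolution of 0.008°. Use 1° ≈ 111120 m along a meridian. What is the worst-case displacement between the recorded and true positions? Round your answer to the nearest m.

With a 0.008° grid the true value lies within half a step, ±0.008°/2 = ±0.004°, of the stored one.
North–south component: 0.004° × 111120 = 444.48 m.
E–W at 24.9961°: 0.004° × 111120 × cos 24.9961° = 0.004 × 111120 × 0.9063 ≈ 402.848 m.
The two errors are perpendicular, so the maximum displacement is √(444.48² + 402.848²) ≈ 599.874 m.

600 m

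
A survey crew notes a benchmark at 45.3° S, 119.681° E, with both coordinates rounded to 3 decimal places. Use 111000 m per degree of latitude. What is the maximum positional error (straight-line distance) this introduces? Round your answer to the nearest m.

Rounding to 3 decimal places leaves each coordinate within ±0.0005° of the true value.
North–south component: 0.0005° × 111000 = 55.5 m.
East–west component at 45.3°: 0.0005° × 111000 × cos 45.3° ≈ 0.0005 × 78076.8 ≈ 39.0384 m.
The two errors are perpendicular, so the maximum displacement is √(55.5² + 39.0384²) ≈ 67.8546 m.

68 m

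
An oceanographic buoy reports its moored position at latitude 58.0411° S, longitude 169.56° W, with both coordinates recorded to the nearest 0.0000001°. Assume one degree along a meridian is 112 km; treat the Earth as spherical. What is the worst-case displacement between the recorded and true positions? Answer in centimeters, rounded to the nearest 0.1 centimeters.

Rounding to 7 decimal places leaves each coordinate within ±5e-08° of the true value.
North–south component: 5e-08° × 112000 = 0.0056 m.
East–west component at 58.0411°: 5e-08° × 112000 × cos 58.0411° ≈ 5e-08 × 59282.8 ≈ 0.00296414 m.
Combining orthogonally: (0.0056² + 0.00296414²)^½ ≈ 0.0063361 m.
That is 0.0063361 m = 0.63361 cm.

0.6 centimeters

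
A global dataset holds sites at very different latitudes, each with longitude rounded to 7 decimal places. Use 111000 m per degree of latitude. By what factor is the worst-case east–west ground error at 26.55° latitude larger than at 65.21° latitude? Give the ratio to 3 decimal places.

2.133

Rounding to 7 decimal places leaves the longitude within ±5e-08° of the true value.
At 26.55°: 5e-08° × 111000 × cos 26.55° = 5e-08 × 111000 × 0.8945 ≈ 0.0049647 m.
At 65.21°: 5e-08° × 111000 × cos 65.21° = 5e-08 × 111000 × 0.4193 ≈ 0.0023271 m.
The ratio reduces to cos 26.55° / cos 65.21° = 0.8945/0.4193 ≈ 2.1335.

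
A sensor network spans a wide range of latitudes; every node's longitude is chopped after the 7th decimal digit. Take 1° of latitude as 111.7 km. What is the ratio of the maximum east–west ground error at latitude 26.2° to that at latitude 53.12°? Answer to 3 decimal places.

Truncating at 7 decimal places can drop up to a full unit in the last place, so the longitude may be off by as much as 1e-07°.
At 26.2°: 1e-07° × 111700 × cos 26.2° = 1e-07 × 111700 × 0.8973 ≈ 0.010022 m.
Error at 53.12° = 1e-07° × 111700 × cos 53.12° ≈ 0.01117 × 0.6001 = 0.0067036 m.
The ratio reduces to cos 26.2° / cos 53.12° = 0.8973/0.6001 ≈ 1.4951.

1.495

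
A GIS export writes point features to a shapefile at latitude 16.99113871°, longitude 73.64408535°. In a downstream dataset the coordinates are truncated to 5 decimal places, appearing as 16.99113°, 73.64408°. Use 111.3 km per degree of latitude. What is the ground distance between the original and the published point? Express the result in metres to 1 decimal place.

1.1 metres

The latitude changed by +0.00000871° and the longitude by +0.00000535°.
N–S: 0.00000871° × 111300 m/° = 0.969423 m.
E–W at 16.9911°: 0.00000535° × 111300 × cos 16.9911° = 0.00000535 × 111300 × 0.9564 ≈ 0.569463 m.
Combined displacement = (0.969423² + 0.569463²)^½ ≈ 1.12431 m.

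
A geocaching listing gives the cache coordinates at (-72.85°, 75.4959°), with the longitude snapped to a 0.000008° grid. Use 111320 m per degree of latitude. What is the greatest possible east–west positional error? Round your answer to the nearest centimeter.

13 centimeters

With a 0.000008° grid the true value lies within half a step, ±0.000008°/2 = ±4e-06°, of the stored one.
At latitude 72.85° a degree of longitude spans 111320 m × cos 72.85° = 111320 × 0.2949 ≈ 32825.4 m.
Maximum E–W displacement: 4e-06 × 32825.4 = 0.131302 m.
That is 0.131302 m = 13.13 cm.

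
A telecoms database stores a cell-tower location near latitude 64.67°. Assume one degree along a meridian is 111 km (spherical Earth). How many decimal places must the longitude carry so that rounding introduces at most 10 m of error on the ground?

At 64.67° one degree of longitude covers 111000 × cos 64.67° ≈ 111000 × 0.4278 ≈ 47489.3 m.
With N decimal places the half-ulp bound is 0.5·10⁻ᴺ°, or 0.5·10⁻ᴺ × 47489.3 m on the ground.
Need 0.5 × 47489.3 × 10⁻ᴺ ≤ 10 → 10⁻ᴺ ≤ 4.211e-04, so N ≥ 3.38.
At 3 places the error can reach 23.7 m, but 4 places keeps it to 2.37 m.

4 decimal places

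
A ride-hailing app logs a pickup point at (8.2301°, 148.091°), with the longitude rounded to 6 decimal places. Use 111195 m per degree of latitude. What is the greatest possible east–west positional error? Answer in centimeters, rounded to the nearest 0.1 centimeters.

5.5 centimeters

Rounding to 6 decimal places leaves the longitude within ±5e-07° of the true value.
At latitude 8.2301° a degree of longitude spans 111195 m × cos 8.2301° = 111195 × 0.9897 ≈ 110050 m.
Maximum E–W displacement: 5e-07 × 110050 = 0.0550249 m.
That is 0.0550249 m = 5.5025 cm.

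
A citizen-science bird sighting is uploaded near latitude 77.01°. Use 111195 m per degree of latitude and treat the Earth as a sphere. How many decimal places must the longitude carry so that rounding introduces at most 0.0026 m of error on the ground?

7 decimal places

At 77.01° one degree of longitude covers 111195 × cos 77.01° ≈ 111195 × 0.2248 ≈ 24994.5 m.
Rounding to N decimal places gives at most 0.5 × 10⁻ᴺ degrees of error, i.e. 0.5 × 10⁻ᴺ × 24994.5 m.
Setting 12497.3 × 10⁻ᴺ ≤ 0.0026 gives 10ᴺ ≥ 4.807e+06, i.e. N ≥ 6.68.
At 6 places the error can reach 0.0125 m, but 7 places keeps it to 0.00125 m.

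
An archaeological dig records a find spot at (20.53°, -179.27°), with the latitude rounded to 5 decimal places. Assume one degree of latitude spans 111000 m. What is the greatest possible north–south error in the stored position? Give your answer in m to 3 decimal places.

Rounding to 5 decimal places leaves the latitude within ±5e-06° of the true value.
So the N–S error is at most 5e-06 × 111000 = 0.555 m.

0.555 m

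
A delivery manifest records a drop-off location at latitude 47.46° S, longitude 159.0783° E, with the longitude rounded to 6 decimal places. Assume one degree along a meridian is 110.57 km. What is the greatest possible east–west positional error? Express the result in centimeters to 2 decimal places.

3.74 centimeters

Rounding to 6 decimal places leaves the longitude within ±5e-07° of the true value.
At latitude 47.46° a degree of longitude spans 110570 m × cos 47.46° = 110570 × 0.6761 ≈ 74756.9 m.
So at most 5e-07° × 74756.9 ≈ 0.0373785 m east–west.
That is 0.0373785 m = 3.7378 cm.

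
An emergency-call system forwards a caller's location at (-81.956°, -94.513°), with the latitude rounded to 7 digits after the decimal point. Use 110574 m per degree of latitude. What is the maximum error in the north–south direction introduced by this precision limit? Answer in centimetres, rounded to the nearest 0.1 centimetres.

Rounding to 7 decimal places leaves the latitude within ±5e-08° of the true value.
Along the meridian that is 5e-08° × 110574 m/° = 0.0055287 m.
That is 0.0055287 m = 0.55287 cm.

0.6 centimetres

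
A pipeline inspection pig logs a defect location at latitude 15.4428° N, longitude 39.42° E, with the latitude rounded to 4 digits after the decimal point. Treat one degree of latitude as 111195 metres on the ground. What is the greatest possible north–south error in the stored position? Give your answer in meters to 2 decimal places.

5.56 meters

Rounding to 4 decimal places leaves the latitude within ±5e-05° of the true value.
So the N–S error is at most 5e-05 × 111195 = 5.55975 m.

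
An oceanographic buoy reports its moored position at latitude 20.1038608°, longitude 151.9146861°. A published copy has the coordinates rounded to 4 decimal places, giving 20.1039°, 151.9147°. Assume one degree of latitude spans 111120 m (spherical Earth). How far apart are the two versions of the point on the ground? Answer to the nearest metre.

5 metres

The latitude changed by -0.0000392° and the longitude by -0.0000139°.
North–south shift: -0.0000392 × 111120 = -4.3559 m.
E–W at 20.1039°: -0.0000139° × 111120 × cos 20.1039° = -0.0000139 × 111120 × 0.9391 ≈ -1.45046 m.
Hypotenuse of the two orthogonal shifts: √(4.3559² + 1.45046²) = 4.59105 m.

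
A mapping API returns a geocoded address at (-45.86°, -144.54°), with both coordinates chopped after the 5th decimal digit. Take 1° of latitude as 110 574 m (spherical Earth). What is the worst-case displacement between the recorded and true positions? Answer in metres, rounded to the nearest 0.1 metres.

1.3 metres

Truncating at 5 decimal places can drop up to a full unit in the last place, so each coordinate may be off by as much as 1e-05°.
North–south component: 1e-05° × 110574 = 1.10574 m.
East–west component at 45.86°: 1e-05° × 110574 × cos 45.86° ≈ 1e-05 × 77005.3 ≈ 0.770053 m.
Worst case both components are at the extreme and orthogonal: √(1.10574² + 0.770053²) ≈ 1.34746 m.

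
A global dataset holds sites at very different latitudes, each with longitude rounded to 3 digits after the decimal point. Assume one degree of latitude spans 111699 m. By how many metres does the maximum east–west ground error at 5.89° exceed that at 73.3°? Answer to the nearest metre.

40 metres

Rounding to 3 decimal places leaves the longitude within ±0.0005° of the true value.
At 5.89°: 0.0005° × 111699 × cos 5.89° = 0.0005 × 111699 × 0.9947 ≈ 55.555 m.
At 73.3°: 0.0005° × 111699 × cos 73.3° = 0.0005 × 111699 × 0.2874 ≈ 16.049 m.
Difference: 55.555 − 16.049 = 39.506 m.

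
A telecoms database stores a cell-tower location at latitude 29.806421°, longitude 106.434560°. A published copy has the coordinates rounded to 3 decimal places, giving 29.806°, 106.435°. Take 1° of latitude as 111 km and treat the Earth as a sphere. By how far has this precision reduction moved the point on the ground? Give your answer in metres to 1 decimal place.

63.1 metres

Δlat = 29.806421 − 29.806 = +0.000421°; Δlon = 106.434560 − 106.435 = -0.000440°.
North–south shift: 0.000421 × 111000 = 46.731 m.
E–W at 29.806°: -0.000440° × 111000 × cos 29.806° = -0.000440 × 111000 × 0.8677 ≈ -42.3791 m.
Hypotenuse of the two orthogonal shifts: √(46.731² + 42.3791²) = 63.0855 m.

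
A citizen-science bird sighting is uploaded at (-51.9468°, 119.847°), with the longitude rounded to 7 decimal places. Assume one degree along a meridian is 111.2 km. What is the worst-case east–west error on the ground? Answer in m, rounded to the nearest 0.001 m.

Rounding to 7 decimal places leaves the longitude within ±5e-08° of the true value.
One degree of longitude at 51.9468° is 111200 × cos 51.9468° ≈ 111200 × 0.6164 = 68542.9 m.
East–west error: 5e-08° × 68542.9 m/° ≈ 0.00342714 m.

0.003 m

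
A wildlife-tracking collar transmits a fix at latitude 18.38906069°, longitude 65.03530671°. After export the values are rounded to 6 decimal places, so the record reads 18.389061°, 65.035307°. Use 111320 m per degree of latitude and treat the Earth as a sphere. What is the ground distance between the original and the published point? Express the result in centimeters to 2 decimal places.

Δlat = 18.38906069 − 18.389061 = -0.00000031°; Δlon = 65.03530671 − 65.035307 = -0.00000029°.
N–S: -0.00000031° × 111320 m/° = -0.0345092 m.
E–W at 18.3891°: -0.00000029° × 111320 × cos 18.3891° = -0.00000029 × 111320 × 0.9489 ≈ -0.0306343 m.
Hypotenuse of the two orthogonal shifts: √(0.0345092² + 0.0306343²) = 0.0461448 m.
That is 0.0461448 m = 4.6145 cm.

4.61 centimeters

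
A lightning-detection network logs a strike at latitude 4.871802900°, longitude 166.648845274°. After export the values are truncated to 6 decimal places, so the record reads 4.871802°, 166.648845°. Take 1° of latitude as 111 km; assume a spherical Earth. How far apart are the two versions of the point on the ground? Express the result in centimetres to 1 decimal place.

The latitude changed by +0.000000900° and the longitude by +0.000000274°.
N–S: 0.000000900° × 111000 m/° = 0.0999 m.
East–west at this latitude: 0.000000274° × 111000 × cos 4.8718° ≈ 0.000000274 × 110599 = 0.0303041 m.
Hypotenuse of the two orthogonal shifts: √(0.0999² + 0.0303041²) = 0.104395 m.
That is 0.104395 m = 10.44 cm.

10.4 centimetres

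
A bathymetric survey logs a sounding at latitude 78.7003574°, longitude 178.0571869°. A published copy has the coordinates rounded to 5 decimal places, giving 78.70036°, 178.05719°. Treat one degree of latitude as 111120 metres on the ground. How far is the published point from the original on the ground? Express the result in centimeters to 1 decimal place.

Δlat = 78.7003574 − 78.70036 = -0.0000026°; Δlon = 178.0571869 − 178.05719 = -0.0000031°.
N–S: -0.0000026° × 111120 m/° = -0.288912 m.
East–west at this latitude: -0.0000031° × 111120 × cos 78.7004° ≈ -0.0000031 × 21772.9 = -0.0674958 m.
Combined displacement = (0.288912² + 0.0674958²)^½ ≈ 0.296691 m.
That is 0.296691 m = 29.669 cm.

29.7 centimeters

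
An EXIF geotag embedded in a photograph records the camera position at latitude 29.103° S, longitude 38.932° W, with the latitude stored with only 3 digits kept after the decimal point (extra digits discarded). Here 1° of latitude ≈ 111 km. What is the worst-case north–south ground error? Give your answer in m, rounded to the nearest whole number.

111 m

Truncating at 3 decimal places can drop up to a full unit in the last place, so the latitude may be off by as much as 0.001°.
North–south distance: 0.001° × 111000 m/° = 111 m.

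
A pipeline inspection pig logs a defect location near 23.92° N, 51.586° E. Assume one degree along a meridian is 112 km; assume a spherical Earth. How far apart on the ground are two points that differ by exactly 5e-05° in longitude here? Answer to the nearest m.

5 m

5e-05° of longitude at 23.92° is 5e-05 × 112000 × cos 23.92° ≈ 5e-05 × 102381 = 5.11903 m.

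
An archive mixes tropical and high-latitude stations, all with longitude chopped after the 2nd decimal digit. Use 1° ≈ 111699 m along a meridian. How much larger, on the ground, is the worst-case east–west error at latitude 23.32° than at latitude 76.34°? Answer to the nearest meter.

762 meters

Truncating at 2 decimal places can drop up to a full unit in the last place, so the longitude may be off by as much as 0.01°.
Error at 23.32° = 0.01° × 111699 × cos 23.32° ≈ 1117 × 0.9183 = 1025.7 m.
Error at 76.34° = 0.01° × 111699 × cos 76.34° ≈ 1117 × 0.2362 = 263.79 m.
So the lower-latitude error exceeds the higher by 1025.7 − 263.79 = 761.95 m.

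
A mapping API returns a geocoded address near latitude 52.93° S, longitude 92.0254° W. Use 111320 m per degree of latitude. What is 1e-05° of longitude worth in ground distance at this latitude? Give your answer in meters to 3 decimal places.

One degree of longitude here spans 111320 × cos 52.93° = 111320 × 0.6028 ≈ 67102.6 m; 1e-05° of that is 0.671026 m.

0.671 meters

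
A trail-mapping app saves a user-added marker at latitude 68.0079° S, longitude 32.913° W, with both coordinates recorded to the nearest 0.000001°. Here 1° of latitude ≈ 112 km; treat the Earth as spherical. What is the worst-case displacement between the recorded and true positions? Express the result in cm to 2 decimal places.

5.98 cm

Rounding to 6 decimal places leaves each coordinate within ±5e-07° of the true value.
Latitude error → 5e-07 × 112000 = 0.056 m along the meridian.
Longitude error → 5e-07 × 112000 × cos 68.0079° = 5e-07 × 112000 × 0.3745 ≈ 0.0209708 m.
The two errors are perpendicular, so the maximum displacement is √(0.056² + 0.0209708²) ≈ 0.0597978 m.
That is 0.0597978 m = 5.9798 cm.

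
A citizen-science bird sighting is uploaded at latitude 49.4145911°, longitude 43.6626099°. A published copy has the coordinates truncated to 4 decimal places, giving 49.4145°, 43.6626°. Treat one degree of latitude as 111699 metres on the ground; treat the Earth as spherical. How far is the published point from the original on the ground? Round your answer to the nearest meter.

The latitude changed by +0.0000911° and the longitude by +0.0000099°.
North–south shift: 0.0000911 × 111699 = 10.1758 m.
E–W at 49.4145°: 0.0000099° × 111699 × cos 49.4145° = 0.0000099 × 111699 × 0.6506 ≈ 0.719427 m.
Distance: √(10.1758² + 0.719427²) ≈ 10.2012 m.

10 meters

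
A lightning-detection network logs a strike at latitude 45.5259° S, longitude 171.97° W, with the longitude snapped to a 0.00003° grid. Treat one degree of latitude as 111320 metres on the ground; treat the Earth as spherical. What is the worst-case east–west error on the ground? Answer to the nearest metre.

1 metres

With a 0.00003° grid the true value lies within half a step, ±0.00003°/2 = ±1.5e-05°, of the stored one.
One degree of longitude at 45.5259° is 111320 × cos 45.5259° ≈ 111320 × 0.7006 = 77989.3 m.
So at most 1.5e-05° × 77989.3 ≈ 1.16984 m east–west.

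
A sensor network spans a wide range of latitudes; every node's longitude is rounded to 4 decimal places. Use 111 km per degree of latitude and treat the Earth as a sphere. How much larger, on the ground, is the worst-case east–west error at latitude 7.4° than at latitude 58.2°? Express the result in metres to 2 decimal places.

2.58 metres

Rounding to 4 decimal places leaves the longitude within ±5e-05° of the true value.
At 7.4°: 5e-05° × 111000 × cos 7.4° = 5e-05 × 111000 × 0.9917 ≈ 5.5038 m.
Error at 58.2° = 5e-05° × 111000 × cos 58.2° ≈ 5.55 × 0.5270 = 2.9246 m.
Difference: 5.5038 − 2.9246 = 2.5792 m.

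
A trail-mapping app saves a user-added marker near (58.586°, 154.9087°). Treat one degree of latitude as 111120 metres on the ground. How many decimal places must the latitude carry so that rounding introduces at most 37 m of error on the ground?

4 decimal places

One degree of latitude covers 111120 m.
Rounding to N decimal places gives at most 0.5 × 10⁻ᴺ degrees of error, i.e. 0.5 × 10⁻ᴺ × 111120 m.
Setting 55560 × 10⁻ᴺ ≤ 37 gives 10ᴺ ≥ 1502, i.e. N ≥ 3.18.
N = 3 would give 55.6 m (too coarse); N = 4 gives 5.56 m ≤ 37 m.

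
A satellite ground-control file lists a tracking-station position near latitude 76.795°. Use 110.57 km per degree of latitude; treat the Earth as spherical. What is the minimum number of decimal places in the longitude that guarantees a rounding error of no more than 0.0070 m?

7

At 76.795° one degree of longitude covers 110570 × cos 76.795° ≈ 110570 × 0.2284 ≈ 25258.1 m.
Rounding to N decimal places gives at most 0.5 × 10⁻ᴺ degrees of error, i.e. 0.5 × 10⁻ᴺ × 25258.1 m.
Setting 12629.1 × 10⁻ᴺ ≤ 0.0070 gives 10ᴺ ≥ 1.804e+06, i.e. N ≥ 6.26.
At 6 places the error can reach 0.0126 m, but 7 places keeps it to 0.00126 m.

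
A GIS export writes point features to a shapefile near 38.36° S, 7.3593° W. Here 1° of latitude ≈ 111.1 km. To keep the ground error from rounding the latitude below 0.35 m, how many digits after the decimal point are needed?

6

One degree of latitude covers 111100 m.
N decimal places → at most half a unit in the last place, 0.5 × 10⁻ᴺ° = 111100/2 × 10⁻ᴺ m.
Setting 55550 × 10⁻ᴺ ≤ 0.35 gives 10ᴺ ≥ 1.587e+05, i.e. N ≥ 5.20.
So 6 decimal places suffice (0.0555 m); 5 would allow up to 0.555 m.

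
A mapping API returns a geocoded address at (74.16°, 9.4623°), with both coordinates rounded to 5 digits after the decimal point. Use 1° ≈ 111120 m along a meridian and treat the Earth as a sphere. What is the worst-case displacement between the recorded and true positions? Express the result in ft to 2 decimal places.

Rounding to 5 decimal places leaves each coordinate within ±5e-06° of the true value.
Latitude error → 5e-06 × 111120 = 0.5556 m along the meridian.
East–west component at 74.16°: 5e-06° × 111120 × cos 74.16° ≈ 5e-06 × 30330.4 ≈ 0.151652 m.
Combining orthogonally: (0.5556² + 0.151652²)^½ ≈ 0.575925 m.
Converting: 0.575925 m × 3.2808 ft/m ≈ 1.8895 ft.

1.89 ft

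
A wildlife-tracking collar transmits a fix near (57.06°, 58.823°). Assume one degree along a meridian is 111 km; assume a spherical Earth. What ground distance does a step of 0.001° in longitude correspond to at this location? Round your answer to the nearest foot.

198 feet

One degree of longitude here spans 111000 × cos 57.06° = 111000 × 0.5438 ≈ 60357.4 m; 0.001° of that is 60.3574 m.
Converting: 60.3574 m × 3.2808 ft/m ≈ 198.02 ft.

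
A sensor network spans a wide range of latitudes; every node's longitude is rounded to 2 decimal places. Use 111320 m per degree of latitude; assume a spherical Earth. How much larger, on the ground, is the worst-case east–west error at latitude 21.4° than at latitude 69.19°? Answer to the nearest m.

320 m

Rounding to 2 decimal places leaves the longitude within ±0.005° of the true value.
At 21.4°: 0.005° × 111320 × cos 21.4° = 0.005 × 111320 × 0.9311 ≈ 518.23 m.
At 69.19°: 0.005° × 111320 × cos 69.19° = 0.005 × 111320 × 0.3553 ≈ 197.74 m.
So the lower-latitude error exceeds the higher by 518.23 − 197.74 = 320.48 m.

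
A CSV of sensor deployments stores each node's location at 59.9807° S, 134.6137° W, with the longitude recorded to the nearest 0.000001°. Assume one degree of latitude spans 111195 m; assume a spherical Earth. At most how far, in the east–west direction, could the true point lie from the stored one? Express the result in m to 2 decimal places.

Rounding to 6 decimal places leaves the longitude within ±5e-07° of the true value.
Parallels shrink by cos φ, so at 59.9807° a degree of longitude is 111195 × 0.5003 ≈ 55629.9 m.
So at most 5e-07° × 55629.9 ≈ 0.027815 m east–west.

0.03 m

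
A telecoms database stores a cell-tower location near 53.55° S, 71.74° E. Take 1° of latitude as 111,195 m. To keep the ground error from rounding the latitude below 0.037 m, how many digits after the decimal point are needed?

7 decimal places

One degree of latitude covers 111195 m.
Rounding to N decimal places gives at most 0.5 × 10⁻ᴺ degrees of error, i.e. 0.5 × 10⁻ᴺ × 111195 m.
Need 0.5 × 111195 × 10⁻ᴺ ≤ 0.037 → 10⁻ᴺ ≤ 6.655e-07, so N ≥ 6.18.
N = 6 would give 0.0556 m (too coarse); N = 7 gives 0.00556 m ≤ 0.037 m.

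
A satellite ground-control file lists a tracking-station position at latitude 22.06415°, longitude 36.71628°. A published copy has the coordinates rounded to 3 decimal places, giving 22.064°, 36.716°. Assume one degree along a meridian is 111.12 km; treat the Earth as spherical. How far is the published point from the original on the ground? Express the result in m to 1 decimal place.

33.3 m

The latitude changed by +0.00015° and the longitude by +0.00028°.
N–S: 0.00015° × 111120 m/° = 16.668 m.
E–W at 22.064°: 0.00028° × 111120 × cos 22.064° = 0.00028 × 111120 × 0.9268 ≈ 28.835 m.
Hypotenuse of the two orthogonal shifts: √(16.668² + 28.835²) = 33.3058 m.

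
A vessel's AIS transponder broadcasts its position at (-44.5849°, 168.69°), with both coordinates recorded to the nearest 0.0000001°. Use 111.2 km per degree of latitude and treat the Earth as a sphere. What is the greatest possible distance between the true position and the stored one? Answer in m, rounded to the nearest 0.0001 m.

Rounding to 7 decimal places leaves each coordinate within ±5e-08° of the true value.
North–south component: 5e-08° × 111200 = 0.00556 m.
E–W at 44.5849°: 5e-08° × 111200 × cos 44.5849° = 5e-08 × 111200 × 0.7122 ≈ 0.00395989 m.
Worst case both components are at the extreme and orthogonal: √(0.00556² + 0.00395989²) ≈ 0.00682601 m.

0.0068 m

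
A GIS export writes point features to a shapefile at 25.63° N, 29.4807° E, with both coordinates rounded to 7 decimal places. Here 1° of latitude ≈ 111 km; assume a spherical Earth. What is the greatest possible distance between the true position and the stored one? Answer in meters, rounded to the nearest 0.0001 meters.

Rounding to 7 decimal places leaves each coordinate within ±5e-08° of the true value.
North–south component: 5e-08° × 111000 = 0.00555 m.
Longitude error → 5e-08 × 111000 × cos 25.63° = 5e-08 × 111000 × 0.9016 ≈ 0.00500391 m.
Worst case both components are at the extreme and orthogonal: √(0.00555² + 0.00500391²) ≈ 0.00747273 m.

0.0075 meters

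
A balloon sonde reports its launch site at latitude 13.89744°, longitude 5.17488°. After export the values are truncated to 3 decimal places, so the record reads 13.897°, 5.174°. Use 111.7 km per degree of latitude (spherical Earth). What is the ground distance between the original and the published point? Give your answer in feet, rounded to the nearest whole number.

Δlat = 13.89744 − 13.897 = +0.00044°; Δlon = 5.17488 − 5.174 = +0.00088°.
N–S: 0.00044° × 111700 m/° = 49.148 m.
East–west at this latitude: 0.00088° × 111700 × cos 13.897° ≈ 0.00088 × 108430 = 95.4188 m.
Hypotenuse of the two orthogonal shifts: √(49.148² + 95.4188²) = 107.333 m.
Converting: 107.333 m × 3.2808 ft/m ≈ 352.14 ft.

352 feet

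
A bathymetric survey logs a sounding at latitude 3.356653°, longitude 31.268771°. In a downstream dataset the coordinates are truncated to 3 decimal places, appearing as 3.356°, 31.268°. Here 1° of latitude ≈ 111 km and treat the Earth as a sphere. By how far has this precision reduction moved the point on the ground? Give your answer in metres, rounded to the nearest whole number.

The latitude changed by +0.000653° and the longitude by +0.000771°.
N–S: 0.000653° × 111000 m/° = 72.483 m.
East–west at this latitude: 0.000771° × 111000 × cos 3.356° ≈ 0.000771 × 110810 = 85.4342 m.
Distance: √(72.483² + 85.4342²) ≈ 112.039 m.

112 metres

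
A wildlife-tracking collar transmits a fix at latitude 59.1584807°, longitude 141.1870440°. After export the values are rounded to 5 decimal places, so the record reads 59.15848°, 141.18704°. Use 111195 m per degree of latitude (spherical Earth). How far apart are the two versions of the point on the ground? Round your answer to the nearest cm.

24 cm

The latitude changed by +0.0000007° and the longitude by +0.0000040°.
N–S: 0.0000007° × 111195 m/° = 0.0778365 m.
East–west at this latitude: 0.0000040° × 111195 × cos 59.1585° ≈ 0.0000040 × 57005.8 = 0.228023 m.
Combined displacement = (0.0778365² + 0.228023²)^½ ≈ 0.240942 m.
That is 0.240942 m = 24.094 cm.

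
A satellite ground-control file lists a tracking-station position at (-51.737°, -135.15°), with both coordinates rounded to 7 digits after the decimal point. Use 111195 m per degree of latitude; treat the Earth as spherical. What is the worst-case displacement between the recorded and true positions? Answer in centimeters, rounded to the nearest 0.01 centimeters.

0.65 centimeters

Rounding to 7 decimal places leaves each coordinate within ±5e-08° of the true value.
North–south component: 5e-08° × 111195 = 0.00555975 m.
Longitude error → 5e-08 × 111195 × cos 51.737° = 5e-08 × 111195 × 0.6193 ≈ 0.003443 m.
Combining orthogonally: (0.00555975² + 0.003443²)^½ ≈ 0.0065395 m.
That is 0.0065395 m = 0.65395 cm.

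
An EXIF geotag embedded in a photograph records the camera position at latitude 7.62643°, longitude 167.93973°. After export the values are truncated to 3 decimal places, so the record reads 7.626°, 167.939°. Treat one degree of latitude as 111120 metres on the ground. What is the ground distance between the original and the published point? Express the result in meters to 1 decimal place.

93.5 meters

Δlat = 7.62643 − 7.626 = +0.00043°; Δlon = 167.93973 − 167.939 = +0.00073°.
N–S: 0.00043° × 111120 m/° = 47.7816 m.
East–west at this latitude: 0.00073° × 111120 × cos 7.626° ≈ 0.00073 × 110137 = 80.4001 m.
Hypotenuse of the two orthogonal shifts: √(47.7816² + 80.4001²) = 93.5268 m.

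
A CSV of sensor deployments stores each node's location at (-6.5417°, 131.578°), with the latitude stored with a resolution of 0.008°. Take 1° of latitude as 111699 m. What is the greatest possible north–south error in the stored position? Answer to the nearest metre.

With a 0.008° grid the true value lies within half a step, ±0.008°/2 = ±0.004°, of the stored one.
North–south distance: 0.004° × 111699 m/° = 446.796 m.

447 metres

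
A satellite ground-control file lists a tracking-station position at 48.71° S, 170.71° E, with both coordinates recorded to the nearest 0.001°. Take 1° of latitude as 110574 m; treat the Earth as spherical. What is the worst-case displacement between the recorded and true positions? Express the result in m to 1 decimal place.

66.2 m

Rounding to 3 decimal places leaves each coordinate within ±0.0005° of the true value.
N–S: 0.0005° × 110574 m/° = 55.287 m.
East–west component at 48.71°: 0.0005° × 110574 × cos 48.71° ≈ 0.0005 × 72964.5 ≈ 36.4823 m.
The two errors are perpendicular, so the maximum displacement is √(55.287² + 36.4823²) ≈ 66.239 m.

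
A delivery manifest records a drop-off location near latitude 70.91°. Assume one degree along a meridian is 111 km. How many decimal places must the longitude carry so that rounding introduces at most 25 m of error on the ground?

3

At 70.91° one degree of longitude covers 111000 × cos 70.91° ≈ 111000 × 0.3271 ≈ 36302.9 m.
Rounding to N decimal places gives at most 0.5 × 10⁻ᴺ degrees of error, i.e. 0.5 × 10⁻ᴺ × 36302.9 m.
Need 0.5 × 36302.9 × 10⁻ᴺ ≤ 25 → 10⁻ᴺ ≤ 1.377e-03, so N ≥ 2.86.
So 3 decimal places suffice (18.2 m); 2 would allow up to 182 m.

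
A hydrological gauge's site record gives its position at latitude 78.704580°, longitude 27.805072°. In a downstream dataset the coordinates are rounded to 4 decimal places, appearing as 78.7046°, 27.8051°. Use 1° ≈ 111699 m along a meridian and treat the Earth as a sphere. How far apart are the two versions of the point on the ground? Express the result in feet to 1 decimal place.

The latitude changed by -0.000020° and the longitude by -0.000028°.
N–S: -0.000020° × 111699 m/° = -2.23398 m.
East–west at this latitude: -0.000028° × 111699 × cos 78.7046° ≈ -0.000028 × 21878.2 = -0.612589 m.
Distance: √(2.23398² + 0.612589²) ≈ 2.31645 m.
Converting: 2.31645 m × 3.2808 ft/m ≈ 7.5999 ft.

7.6 feet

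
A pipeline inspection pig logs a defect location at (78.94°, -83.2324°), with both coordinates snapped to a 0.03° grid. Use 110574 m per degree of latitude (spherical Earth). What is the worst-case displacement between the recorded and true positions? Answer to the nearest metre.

With a 0.03° grid the true value lies within half a step, ±0.03°/2 = ±0.015°, of the stored one.
Latitude error → 0.015 × 110574 = 1658.61 m along the meridian.
E–W at 78.94°: 0.015° × 110574 × cos 78.94° = 0.015 × 110574 × 0.1918 ≈ 318.183 m.
Worst case both components are at the extreme and orthogonal: √(1658.61² + 318.183²) ≈ 1688.85 m.

1689 metres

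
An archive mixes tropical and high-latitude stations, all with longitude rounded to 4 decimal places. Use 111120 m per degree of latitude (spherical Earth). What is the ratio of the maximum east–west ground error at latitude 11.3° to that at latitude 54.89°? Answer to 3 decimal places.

1.705

Rounding to 4 decimal places leaves the longitude within ±5e-05° of the true value.
At 11.3°: 5e-05° × 111120 × cos 11.3° = 5e-05 × 111120 × 0.9806 ≈ 5.4483 m.
Error at 54.89° = 5e-05° × 111120 × cos 54.89° ≈ 5.556 × 0.5751 = 3.1955 m.
Ratio: 5.4483 / 3.1955 = cos 11.3° / cos 54.89° ≈ 1.7050.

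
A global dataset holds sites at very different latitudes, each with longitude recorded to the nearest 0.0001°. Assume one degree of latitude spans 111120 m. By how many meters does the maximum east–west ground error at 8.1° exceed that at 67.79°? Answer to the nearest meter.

Rounding to 4 decimal places leaves the longitude within ±5e-05° of the true value.
Error at 8.1° = 5e-05° × 111120 × cos 8.1° ≈ 5.556 × 0.9900 = 5.5006 m.
At 67.79°: 5e-05° × 111120 × cos 67.79° = 5e-05 × 111120 × 0.3780 ≈ 2.1002 m.
Difference: 5.5006 − 2.1002 = 3.4004 m.

3 meters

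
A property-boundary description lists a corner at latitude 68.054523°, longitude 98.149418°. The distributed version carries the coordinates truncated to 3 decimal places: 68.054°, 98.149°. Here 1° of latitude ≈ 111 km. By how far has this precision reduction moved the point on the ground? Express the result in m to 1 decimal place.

Δlat = 68.054523 − 68.054 = +0.000523°; Δlon = 98.149418 − 98.149 = +0.000418°.
North–south shift: 0.000523 × 111000 = 58.053 m.
East–west at this latitude: 0.000418° × 111000 × cos 68.054° ≈ 0.000418 × 41484.3 = 17.3404 m.
Combined displacement = (58.053² + 17.3404²)^½ ≈ 60.5875 m.

60.6 m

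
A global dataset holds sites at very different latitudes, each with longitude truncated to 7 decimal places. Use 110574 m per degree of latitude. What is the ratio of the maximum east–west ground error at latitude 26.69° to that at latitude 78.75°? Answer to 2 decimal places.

4.58

Truncating at 7 decimal places can drop up to a full unit in the last place, so the longitude may be off by as much as 1e-07°.
Error at 26.69° = 1e-07° × 110574 × cos 26.69° ≈ 0.011057 × 0.8934 = 0.0098792 m.
At 78.75°: 1e-07° × 110574 × cos 78.75° = 1e-07 × 110574 × 0.1951 ≈ 0.0021572 m.
The ratio reduces to cos 26.69° / cos 78.75° = 0.8934/0.1951 ≈ 4.5797.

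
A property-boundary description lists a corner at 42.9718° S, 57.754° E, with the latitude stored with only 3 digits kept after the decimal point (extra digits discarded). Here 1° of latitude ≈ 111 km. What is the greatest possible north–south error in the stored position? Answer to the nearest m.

Truncating at 3 decimal places can drop up to a full unit in the last place, so the latitude may be off by as much as 0.001°.
Along the meridian that is 0.001° × 111000 m/° = 111 m.

111 m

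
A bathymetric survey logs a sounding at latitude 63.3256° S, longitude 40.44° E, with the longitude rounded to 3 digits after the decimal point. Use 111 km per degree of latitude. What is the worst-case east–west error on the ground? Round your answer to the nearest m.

25 m

Rounding to 3 decimal places leaves the longitude within ±0.0005° of the true value.
At latitude 63.3256° a degree of longitude spans 111000 m × cos 63.3256° = 111000 × 0.4489 ≈ 49830.1 m.
East–west error: 0.0005° × 49830.1 m/° ≈ 24.915 m.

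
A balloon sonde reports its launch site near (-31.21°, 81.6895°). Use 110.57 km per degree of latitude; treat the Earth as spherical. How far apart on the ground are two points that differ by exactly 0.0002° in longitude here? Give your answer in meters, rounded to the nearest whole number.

0.0002° of longitude at 31.21° is 0.0002 × 110570 × cos 31.21° ≈ 0.0002 × 94567.6 = 18.9135 m.

19 meters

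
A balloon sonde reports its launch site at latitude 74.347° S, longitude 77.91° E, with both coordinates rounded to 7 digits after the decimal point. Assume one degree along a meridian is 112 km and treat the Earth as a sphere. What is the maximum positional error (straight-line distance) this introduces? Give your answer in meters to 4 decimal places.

0.0058 meters

Rounding to 7 decimal places leaves each coordinate within ±5e-08° of the true value.
Latitude error → 5e-08 × 112000 = 0.0056 m along the meridian.
Longitude error → 5e-08 × 112000 × cos 74.347° = 5e-08 × 112000 × 0.2698 ≈ 0.00151094 m.
The two errors are perpendicular, so the maximum displacement is √(0.0056² + 0.00151094²) ≈ 0.00580025 m.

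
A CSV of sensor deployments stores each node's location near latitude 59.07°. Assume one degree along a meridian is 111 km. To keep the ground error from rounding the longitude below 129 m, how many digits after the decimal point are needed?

At 59.07° one degree of longitude covers 111000 × cos 59.07° ≈ 111000 × 0.5140 ≈ 57052.9 m.
Rounding to N decimal places gives at most 0.5 × 10⁻ᴺ degrees of error, i.e. 0.5 × 10⁻ᴺ × 57052.9 m.
Setting 28526.5 × 10⁻ᴺ ≤ 129 gives 10ᴺ ≥ 221.1, i.e. N ≥ 2.34.
So 3 decimal places suffice (28.5 m); 2 would allow up to 285 m.

3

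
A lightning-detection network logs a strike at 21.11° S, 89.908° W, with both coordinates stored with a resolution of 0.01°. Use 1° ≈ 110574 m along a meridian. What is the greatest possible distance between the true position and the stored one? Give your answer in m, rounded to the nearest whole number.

With a 0.01° grid the true value lies within half a step, ±0.01°/2 = ±0.005°, of the stored one.
Latitude error → 0.005 × 110574 = 552.87 m along the meridian.
Longitude error → 0.005 × 110574 × cos 21.11° = 0.005 × 110574 × 0.9329 ≈ 515.767 m.
Combining orthogonally: (552.87² + 515.767²)^½ ≈ 756.096 m.

756 m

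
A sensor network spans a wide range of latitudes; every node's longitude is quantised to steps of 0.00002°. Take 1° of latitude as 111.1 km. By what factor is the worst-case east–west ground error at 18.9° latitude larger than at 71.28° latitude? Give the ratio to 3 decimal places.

With a 0.00002° grid the true value lies within half a step, ±0.00002°/2 = ±1e-05°, of the stored one.
At 18.9°: 1e-05° × 111100 × cos 18.9° = 1e-05 × 111100 × 0.9461 ≈ 1.0511 m.
Error at 71.28° = 1e-05° × 111100 × cos 71.28° ≈ 1.111 × 0.3209 = 0.35657 m.
Ratio: 1.0511 / 0.35657 = cos 18.9° / cos 71.28° ≈ 2.9478.

2.948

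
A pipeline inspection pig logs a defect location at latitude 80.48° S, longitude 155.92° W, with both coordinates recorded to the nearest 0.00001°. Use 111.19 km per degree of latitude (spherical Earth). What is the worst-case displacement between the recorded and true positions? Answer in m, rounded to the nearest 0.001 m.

0.564 m

Rounding to 5 decimal places leaves each coordinate within ±5e-06° of the true value.
Latitude error → 5e-06 × 111190 = 0.55595 m along the meridian.
East–west component at 80.48°: 5e-06° × 111190 × cos 80.48° ≈ 5e-06 × 18389.9 ≈ 0.0919496 m.
The two errors are perpendicular, so the maximum displacement is √(0.55595² + 0.0919496²) ≈ 0.563503 m.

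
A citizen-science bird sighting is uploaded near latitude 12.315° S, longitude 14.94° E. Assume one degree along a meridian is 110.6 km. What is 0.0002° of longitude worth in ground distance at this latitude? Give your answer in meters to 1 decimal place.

One degree of longitude here spans 110600 × cos 12.315° = 110600 × 0.9770 ≈ 108055 m; 0.0002° of that is 21.611 m.

21.6 meters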